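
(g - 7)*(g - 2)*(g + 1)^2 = g^4 - 7*g^3 - 3*g^2 + 19*g + 14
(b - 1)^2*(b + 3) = b^3 + b^2 - 5*b + 3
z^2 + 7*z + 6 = (z + 1)*(z + 6)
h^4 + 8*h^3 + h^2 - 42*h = h*(h - 2)*(h + 3)*(h + 7)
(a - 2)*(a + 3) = a^2 + a - 6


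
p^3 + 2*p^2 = p^2*(p + 2)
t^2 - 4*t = t*(t - 4)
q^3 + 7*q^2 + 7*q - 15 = (q - 1)*(q + 3)*(q + 5)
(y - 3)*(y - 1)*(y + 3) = y^3 - y^2 - 9*y + 9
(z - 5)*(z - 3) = z^2 - 8*z + 15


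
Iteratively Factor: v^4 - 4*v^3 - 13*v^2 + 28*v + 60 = (v + 2)*(v^3 - 6*v^2 - v + 30) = (v - 5)*(v + 2)*(v^2 - v - 6) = (v - 5)*(v + 2)^2*(v - 3)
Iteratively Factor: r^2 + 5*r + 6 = (r + 2)*(r + 3)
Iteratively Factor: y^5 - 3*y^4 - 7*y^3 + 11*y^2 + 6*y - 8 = (y + 1)*(y^4 - 4*y^3 - 3*y^2 + 14*y - 8) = (y - 1)*(y + 1)*(y^3 - 3*y^2 - 6*y + 8) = (y - 1)*(y + 1)*(y + 2)*(y^2 - 5*y + 4) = (y - 4)*(y - 1)*(y + 1)*(y + 2)*(y - 1)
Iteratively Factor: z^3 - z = (z)*(z^2 - 1) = z*(z - 1)*(z + 1)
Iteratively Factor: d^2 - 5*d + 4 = (d - 4)*(d - 1)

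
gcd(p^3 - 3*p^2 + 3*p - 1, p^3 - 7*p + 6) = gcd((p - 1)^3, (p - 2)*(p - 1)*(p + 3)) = p - 1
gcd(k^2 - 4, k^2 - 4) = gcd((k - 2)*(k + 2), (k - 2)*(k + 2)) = k^2 - 4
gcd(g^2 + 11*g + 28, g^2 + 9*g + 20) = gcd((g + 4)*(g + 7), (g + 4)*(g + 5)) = g + 4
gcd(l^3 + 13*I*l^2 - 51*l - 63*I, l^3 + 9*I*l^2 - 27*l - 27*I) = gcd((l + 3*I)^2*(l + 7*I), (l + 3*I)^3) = l^2 + 6*I*l - 9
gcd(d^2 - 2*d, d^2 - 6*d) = d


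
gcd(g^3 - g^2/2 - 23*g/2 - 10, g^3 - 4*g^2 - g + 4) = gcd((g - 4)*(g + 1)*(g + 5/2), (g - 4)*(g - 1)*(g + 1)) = g^2 - 3*g - 4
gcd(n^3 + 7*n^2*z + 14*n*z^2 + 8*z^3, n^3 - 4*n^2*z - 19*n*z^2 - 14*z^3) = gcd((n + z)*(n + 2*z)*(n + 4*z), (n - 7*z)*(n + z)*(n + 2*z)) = n^2 + 3*n*z + 2*z^2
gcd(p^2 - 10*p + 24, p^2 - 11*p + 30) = p - 6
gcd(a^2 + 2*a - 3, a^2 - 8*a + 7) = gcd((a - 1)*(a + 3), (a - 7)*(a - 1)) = a - 1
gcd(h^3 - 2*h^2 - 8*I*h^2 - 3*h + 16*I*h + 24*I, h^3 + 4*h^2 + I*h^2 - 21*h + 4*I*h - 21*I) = h - 3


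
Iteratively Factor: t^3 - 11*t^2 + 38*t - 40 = (t - 4)*(t^2 - 7*t + 10) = (t - 5)*(t - 4)*(t - 2)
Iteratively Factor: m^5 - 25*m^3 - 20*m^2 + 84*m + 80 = (m + 4)*(m^4 - 4*m^3 - 9*m^2 + 16*m + 20) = (m - 5)*(m + 4)*(m^3 + m^2 - 4*m - 4) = (m - 5)*(m - 2)*(m + 4)*(m^2 + 3*m + 2) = (m - 5)*(m - 2)*(m + 1)*(m + 4)*(m + 2)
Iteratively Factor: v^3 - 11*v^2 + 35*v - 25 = (v - 5)*(v^2 - 6*v + 5) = (v - 5)*(v - 1)*(v - 5)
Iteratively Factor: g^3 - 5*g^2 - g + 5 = (g + 1)*(g^2 - 6*g + 5) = (g - 5)*(g + 1)*(g - 1)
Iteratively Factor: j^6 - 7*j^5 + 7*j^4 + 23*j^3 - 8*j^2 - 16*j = (j + 1)*(j^5 - 8*j^4 + 15*j^3 + 8*j^2 - 16*j) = (j - 1)*(j + 1)*(j^4 - 7*j^3 + 8*j^2 + 16*j) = (j - 1)*(j + 1)^2*(j^3 - 8*j^2 + 16*j) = j*(j - 1)*(j + 1)^2*(j^2 - 8*j + 16) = j*(j - 4)*(j - 1)*(j + 1)^2*(j - 4)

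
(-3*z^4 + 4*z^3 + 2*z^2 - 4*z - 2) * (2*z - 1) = -6*z^5 + 11*z^4 - 10*z^2 + 2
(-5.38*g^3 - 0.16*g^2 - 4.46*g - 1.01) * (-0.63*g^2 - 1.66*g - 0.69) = 3.3894*g^5 + 9.0316*g^4 + 6.7876*g^3 + 8.1503*g^2 + 4.754*g + 0.6969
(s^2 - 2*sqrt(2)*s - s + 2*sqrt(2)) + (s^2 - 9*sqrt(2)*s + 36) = 2*s^2 - 11*sqrt(2)*s - s + 2*sqrt(2) + 36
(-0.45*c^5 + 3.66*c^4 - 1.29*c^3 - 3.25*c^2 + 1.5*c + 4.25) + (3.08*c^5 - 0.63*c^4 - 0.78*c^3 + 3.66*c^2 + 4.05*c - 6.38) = 2.63*c^5 + 3.03*c^4 - 2.07*c^3 + 0.41*c^2 + 5.55*c - 2.13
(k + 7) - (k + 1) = 6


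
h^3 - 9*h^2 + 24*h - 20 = (h - 5)*(h - 2)^2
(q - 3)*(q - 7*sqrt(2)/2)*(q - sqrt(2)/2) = q^3 - 4*sqrt(2)*q^2 - 3*q^2 + 7*q/2 + 12*sqrt(2)*q - 21/2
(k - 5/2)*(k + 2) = k^2 - k/2 - 5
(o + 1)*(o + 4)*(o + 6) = o^3 + 11*o^2 + 34*o + 24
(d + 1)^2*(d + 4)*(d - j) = d^4 - d^3*j + 6*d^3 - 6*d^2*j + 9*d^2 - 9*d*j + 4*d - 4*j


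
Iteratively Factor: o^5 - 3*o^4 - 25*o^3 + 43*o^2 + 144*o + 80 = (o - 4)*(o^4 + o^3 - 21*o^2 - 41*o - 20) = (o - 4)*(o + 1)*(o^3 - 21*o - 20) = (o - 4)*(o + 1)^2*(o^2 - o - 20) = (o - 5)*(o - 4)*(o + 1)^2*(o + 4)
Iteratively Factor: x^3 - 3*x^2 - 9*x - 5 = (x + 1)*(x^2 - 4*x - 5) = (x + 1)^2*(x - 5)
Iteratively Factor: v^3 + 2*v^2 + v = (v + 1)*(v^2 + v) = v*(v + 1)*(v + 1)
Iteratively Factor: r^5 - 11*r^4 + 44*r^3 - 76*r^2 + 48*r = (r - 4)*(r^4 - 7*r^3 + 16*r^2 - 12*r) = (r - 4)*(r - 2)*(r^3 - 5*r^2 + 6*r) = r*(r - 4)*(r - 2)*(r^2 - 5*r + 6) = r*(r - 4)*(r - 3)*(r - 2)*(r - 2)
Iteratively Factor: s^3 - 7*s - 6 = (s - 3)*(s^2 + 3*s + 2) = (s - 3)*(s + 1)*(s + 2)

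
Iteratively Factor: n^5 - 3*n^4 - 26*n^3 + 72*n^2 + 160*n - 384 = (n + 4)*(n^4 - 7*n^3 + 2*n^2 + 64*n - 96) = (n - 2)*(n + 4)*(n^3 - 5*n^2 - 8*n + 48) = (n - 4)*(n - 2)*(n + 4)*(n^2 - n - 12) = (n - 4)*(n - 2)*(n + 3)*(n + 4)*(n - 4)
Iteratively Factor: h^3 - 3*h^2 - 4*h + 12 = (h - 2)*(h^2 - h - 6) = (h - 2)*(h + 2)*(h - 3)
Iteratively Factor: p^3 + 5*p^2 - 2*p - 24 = (p + 4)*(p^2 + p - 6) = (p - 2)*(p + 4)*(p + 3)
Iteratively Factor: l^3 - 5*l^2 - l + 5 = (l + 1)*(l^2 - 6*l + 5) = (l - 5)*(l + 1)*(l - 1)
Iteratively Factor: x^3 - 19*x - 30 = (x - 5)*(x^2 + 5*x + 6) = (x - 5)*(x + 3)*(x + 2)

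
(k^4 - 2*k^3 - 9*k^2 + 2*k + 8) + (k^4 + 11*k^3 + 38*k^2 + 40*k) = 2*k^4 + 9*k^3 + 29*k^2 + 42*k + 8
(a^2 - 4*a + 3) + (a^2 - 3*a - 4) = 2*a^2 - 7*a - 1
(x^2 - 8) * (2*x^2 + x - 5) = 2*x^4 + x^3 - 21*x^2 - 8*x + 40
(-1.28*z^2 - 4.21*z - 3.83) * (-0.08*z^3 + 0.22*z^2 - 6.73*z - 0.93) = 0.1024*z^5 + 0.0552*z^4 + 7.9946*z^3 + 28.6811*z^2 + 29.6912*z + 3.5619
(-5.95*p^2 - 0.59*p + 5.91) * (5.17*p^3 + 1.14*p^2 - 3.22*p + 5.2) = -30.7615*p^5 - 9.8333*p^4 + 49.0411*p^3 - 22.3028*p^2 - 22.0982*p + 30.732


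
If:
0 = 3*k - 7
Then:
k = 7/3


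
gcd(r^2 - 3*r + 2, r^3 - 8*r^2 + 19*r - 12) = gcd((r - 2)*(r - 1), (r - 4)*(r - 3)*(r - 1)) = r - 1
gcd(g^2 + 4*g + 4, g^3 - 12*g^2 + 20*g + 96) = g + 2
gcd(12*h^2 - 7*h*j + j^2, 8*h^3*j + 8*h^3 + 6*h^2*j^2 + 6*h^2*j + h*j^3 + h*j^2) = 1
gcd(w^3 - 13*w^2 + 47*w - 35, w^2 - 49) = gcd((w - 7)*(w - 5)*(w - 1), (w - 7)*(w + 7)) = w - 7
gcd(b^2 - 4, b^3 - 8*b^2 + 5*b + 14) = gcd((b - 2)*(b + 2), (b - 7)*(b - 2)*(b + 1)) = b - 2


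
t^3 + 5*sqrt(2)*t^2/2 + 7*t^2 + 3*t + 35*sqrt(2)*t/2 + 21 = (t + 7)*(t + sqrt(2))*(t + 3*sqrt(2)/2)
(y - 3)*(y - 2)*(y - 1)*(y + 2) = y^4 - 4*y^3 - y^2 + 16*y - 12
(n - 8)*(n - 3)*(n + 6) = n^3 - 5*n^2 - 42*n + 144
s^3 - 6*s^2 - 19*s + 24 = (s - 8)*(s - 1)*(s + 3)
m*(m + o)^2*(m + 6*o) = m^4 + 8*m^3*o + 13*m^2*o^2 + 6*m*o^3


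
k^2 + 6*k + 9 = (k + 3)^2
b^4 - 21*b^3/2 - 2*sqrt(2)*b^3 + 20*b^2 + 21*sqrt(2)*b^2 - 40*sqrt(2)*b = b*(b - 8)*(b - 5/2)*(b - 2*sqrt(2))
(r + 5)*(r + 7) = r^2 + 12*r + 35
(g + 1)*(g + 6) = g^2 + 7*g + 6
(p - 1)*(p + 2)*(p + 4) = p^3 + 5*p^2 + 2*p - 8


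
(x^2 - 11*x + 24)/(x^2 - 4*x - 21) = (-x^2 + 11*x - 24)/(-x^2 + 4*x + 21)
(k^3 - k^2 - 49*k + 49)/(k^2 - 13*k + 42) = (k^2 + 6*k - 7)/(k - 6)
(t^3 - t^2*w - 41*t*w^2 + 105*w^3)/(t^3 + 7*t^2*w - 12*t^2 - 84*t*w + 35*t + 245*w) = (t^2 - 8*t*w + 15*w^2)/(t^2 - 12*t + 35)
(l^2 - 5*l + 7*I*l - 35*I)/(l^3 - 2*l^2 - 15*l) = (l + 7*I)/(l*(l + 3))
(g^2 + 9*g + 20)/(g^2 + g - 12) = (g + 5)/(g - 3)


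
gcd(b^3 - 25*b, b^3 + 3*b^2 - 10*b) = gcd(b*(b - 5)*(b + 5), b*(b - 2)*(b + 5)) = b^2 + 5*b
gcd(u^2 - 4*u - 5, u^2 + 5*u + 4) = u + 1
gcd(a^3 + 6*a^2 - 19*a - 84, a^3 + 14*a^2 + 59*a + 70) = a + 7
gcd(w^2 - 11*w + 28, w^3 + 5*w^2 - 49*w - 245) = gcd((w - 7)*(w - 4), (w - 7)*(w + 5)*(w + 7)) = w - 7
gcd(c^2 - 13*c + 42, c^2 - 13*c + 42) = c^2 - 13*c + 42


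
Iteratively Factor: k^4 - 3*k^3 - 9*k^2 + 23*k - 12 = (k + 3)*(k^3 - 6*k^2 + 9*k - 4) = (k - 1)*(k + 3)*(k^2 - 5*k + 4) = (k - 1)^2*(k + 3)*(k - 4)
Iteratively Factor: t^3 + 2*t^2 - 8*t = (t + 4)*(t^2 - 2*t) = (t - 2)*(t + 4)*(t)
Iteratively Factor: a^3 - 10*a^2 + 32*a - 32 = (a - 4)*(a^2 - 6*a + 8) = (a - 4)*(a - 2)*(a - 4)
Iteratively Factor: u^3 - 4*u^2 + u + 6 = (u - 3)*(u^2 - u - 2) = (u - 3)*(u - 2)*(u + 1)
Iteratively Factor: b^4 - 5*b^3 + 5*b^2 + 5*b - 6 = (b - 3)*(b^3 - 2*b^2 - b + 2) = (b - 3)*(b + 1)*(b^2 - 3*b + 2) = (b - 3)*(b - 2)*(b + 1)*(b - 1)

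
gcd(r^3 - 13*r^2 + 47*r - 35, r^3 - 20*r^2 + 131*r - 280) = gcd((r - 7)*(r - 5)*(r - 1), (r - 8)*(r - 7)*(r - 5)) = r^2 - 12*r + 35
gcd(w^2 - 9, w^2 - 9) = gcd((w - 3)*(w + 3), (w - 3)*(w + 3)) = w^2 - 9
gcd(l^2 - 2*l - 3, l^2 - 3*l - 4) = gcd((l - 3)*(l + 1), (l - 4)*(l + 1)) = l + 1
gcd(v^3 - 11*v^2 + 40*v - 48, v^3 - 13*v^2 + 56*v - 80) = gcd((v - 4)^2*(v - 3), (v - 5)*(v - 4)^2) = v^2 - 8*v + 16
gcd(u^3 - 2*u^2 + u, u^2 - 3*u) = u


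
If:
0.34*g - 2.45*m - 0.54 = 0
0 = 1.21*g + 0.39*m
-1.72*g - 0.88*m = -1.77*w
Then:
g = 0.07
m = -0.21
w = -0.04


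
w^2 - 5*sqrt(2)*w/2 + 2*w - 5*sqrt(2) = (w + 2)*(w - 5*sqrt(2)/2)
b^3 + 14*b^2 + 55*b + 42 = (b + 1)*(b + 6)*(b + 7)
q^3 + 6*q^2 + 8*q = q*(q + 2)*(q + 4)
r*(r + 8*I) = r^2 + 8*I*r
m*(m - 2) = m^2 - 2*m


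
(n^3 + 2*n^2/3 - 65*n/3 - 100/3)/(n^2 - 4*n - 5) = (3*n^2 + 17*n + 20)/(3*(n + 1))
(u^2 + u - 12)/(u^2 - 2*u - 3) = (u + 4)/(u + 1)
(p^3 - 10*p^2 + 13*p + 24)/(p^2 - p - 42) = (-p^3 + 10*p^2 - 13*p - 24)/(-p^2 + p + 42)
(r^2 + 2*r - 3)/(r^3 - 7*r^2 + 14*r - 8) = (r + 3)/(r^2 - 6*r + 8)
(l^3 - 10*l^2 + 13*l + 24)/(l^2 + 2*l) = (l^3 - 10*l^2 + 13*l + 24)/(l*(l + 2))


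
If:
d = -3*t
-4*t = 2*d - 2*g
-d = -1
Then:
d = 1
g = 1/3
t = -1/3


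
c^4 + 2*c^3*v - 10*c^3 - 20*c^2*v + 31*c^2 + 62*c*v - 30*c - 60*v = (c - 5)*(c - 3)*(c - 2)*(c + 2*v)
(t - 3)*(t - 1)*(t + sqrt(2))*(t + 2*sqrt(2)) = t^4 - 4*t^3 + 3*sqrt(2)*t^3 - 12*sqrt(2)*t^2 + 7*t^2 - 16*t + 9*sqrt(2)*t + 12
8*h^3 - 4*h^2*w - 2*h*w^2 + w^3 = (-2*h + w)^2*(2*h + w)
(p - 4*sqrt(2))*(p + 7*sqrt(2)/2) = p^2 - sqrt(2)*p/2 - 28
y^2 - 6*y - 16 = (y - 8)*(y + 2)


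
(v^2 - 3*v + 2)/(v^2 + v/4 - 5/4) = 4*(v - 2)/(4*v + 5)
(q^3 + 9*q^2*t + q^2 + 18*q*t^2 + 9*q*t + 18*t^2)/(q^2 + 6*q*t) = q + 3*t + 1 + 3*t/q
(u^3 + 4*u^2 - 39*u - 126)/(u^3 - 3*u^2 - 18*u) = (u + 7)/u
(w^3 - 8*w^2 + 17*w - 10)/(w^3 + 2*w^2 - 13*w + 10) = (w - 5)/(w + 5)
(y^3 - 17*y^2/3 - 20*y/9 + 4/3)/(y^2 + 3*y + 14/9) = (3*y^2 - 19*y + 6)/(3*y + 7)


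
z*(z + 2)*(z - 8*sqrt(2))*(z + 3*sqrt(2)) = z^4 - 5*sqrt(2)*z^3 + 2*z^3 - 48*z^2 - 10*sqrt(2)*z^2 - 96*z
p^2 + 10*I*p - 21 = (p + 3*I)*(p + 7*I)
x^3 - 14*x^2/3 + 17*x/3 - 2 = (x - 3)*(x - 1)*(x - 2/3)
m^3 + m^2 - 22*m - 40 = (m - 5)*(m + 2)*(m + 4)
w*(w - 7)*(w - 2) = w^3 - 9*w^2 + 14*w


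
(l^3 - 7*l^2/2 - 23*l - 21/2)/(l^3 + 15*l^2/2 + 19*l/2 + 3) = (l^2 - 4*l - 21)/(l^2 + 7*l + 6)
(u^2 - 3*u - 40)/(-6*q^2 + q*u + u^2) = (u^2 - 3*u - 40)/(-6*q^2 + q*u + u^2)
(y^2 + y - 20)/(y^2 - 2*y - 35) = (y - 4)/(y - 7)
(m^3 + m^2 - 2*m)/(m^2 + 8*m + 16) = m*(m^2 + m - 2)/(m^2 + 8*m + 16)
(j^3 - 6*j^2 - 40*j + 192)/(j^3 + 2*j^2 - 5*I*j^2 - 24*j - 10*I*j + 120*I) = (j - 8)/(j - 5*I)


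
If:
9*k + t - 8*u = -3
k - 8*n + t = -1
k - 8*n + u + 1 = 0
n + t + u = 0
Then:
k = -29/80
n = 3/40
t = -3/80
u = -3/80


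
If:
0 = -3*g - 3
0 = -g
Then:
No Solution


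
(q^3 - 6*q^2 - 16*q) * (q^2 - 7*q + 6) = q^5 - 13*q^4 + 32*q^3 + 76*q^2 - 96*q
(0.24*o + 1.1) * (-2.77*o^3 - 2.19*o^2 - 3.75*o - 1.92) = -0.6648*o^4 - 3.5726*o^3 - 3.309*o^2 - 4.5858*o - 2.112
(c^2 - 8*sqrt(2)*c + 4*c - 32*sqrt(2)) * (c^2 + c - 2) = c^4 - 8*sqrt(2)*c^3 + 5*c^3 - 40*sqrt(2)*c^2 + 2*c^2 - 16*sqrt(2)*c - 8*c + 64*sqrt(2)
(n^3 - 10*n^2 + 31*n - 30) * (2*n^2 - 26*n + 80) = 2*n^5 - 46*n^4 + 402*n^3 - 1666*n^2 + 3260*n - 2400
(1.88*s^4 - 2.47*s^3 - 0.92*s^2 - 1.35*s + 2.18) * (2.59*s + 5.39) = 4.8692*s^5 + 3.7359*s^4 - 15.6961*s^3 - 8.4553*s^2 - 1.6303*s + 11.7502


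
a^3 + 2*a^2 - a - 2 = (a - 1)*(a + 1)*(a + 2)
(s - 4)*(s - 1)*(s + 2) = s^3 - 3*s^2 - 6*s + 8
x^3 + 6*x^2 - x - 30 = (x - 2)*(x + 3)*(x + 5)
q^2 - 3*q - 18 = (q - 6)*(q + 3)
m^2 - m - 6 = (m - 3)*(m + 2)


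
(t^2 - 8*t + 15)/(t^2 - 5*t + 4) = (t^2 - 8*t + 15)/(t^2 - 5*t + 4)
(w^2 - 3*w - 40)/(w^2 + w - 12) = (w^2 - 3*w - 40)/(w^2 + w - 12)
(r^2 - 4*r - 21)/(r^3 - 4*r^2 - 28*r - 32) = (-r^2 + 4*r + 21)/(-r^3 + 4*r^2 + 28*r + 32)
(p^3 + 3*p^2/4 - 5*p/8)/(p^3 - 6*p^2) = (8*p^2 + 6*p - 5)/(8*p*(p - 6))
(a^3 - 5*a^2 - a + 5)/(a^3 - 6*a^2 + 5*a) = (a + 1)/a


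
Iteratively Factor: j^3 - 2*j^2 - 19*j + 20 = (j + 4)*(j^2 - 6*j + 5) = (j - 1)*(j + 4)*(j - 5)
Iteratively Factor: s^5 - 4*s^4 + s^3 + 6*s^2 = (s)*(s^4 - 4*s^3 + s^2 + 6*s) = s^2*(s^3 - 4*s^2 + s + 6) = s^2*(s - 2)*(s^2 - 2*s - 3) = s^2*(s - 2)*(s + 1)*(s - 3)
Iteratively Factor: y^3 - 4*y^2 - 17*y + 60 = (y + 4)*(y^2 - 8*y + 15) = (y - 3)*(y + 4)*(y - 5)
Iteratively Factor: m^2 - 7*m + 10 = (m - 2)*(m - 5)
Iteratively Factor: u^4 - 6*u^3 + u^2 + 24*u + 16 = (u - 4)*(u^3 - 2*u^2 - 7*u - 4) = (u - 4)*(u + 1)*(u^2 - 3*u - 4) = (u - 4)*(u + 1)^2*(u - 4)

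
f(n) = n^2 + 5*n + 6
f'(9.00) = 23.00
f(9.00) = 132.00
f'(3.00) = 11.00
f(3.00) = 30.00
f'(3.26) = 11.52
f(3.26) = 32.93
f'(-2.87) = -0.74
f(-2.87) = -0.11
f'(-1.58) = 1.84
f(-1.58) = 0.60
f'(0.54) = 6.08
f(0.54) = 8.99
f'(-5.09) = -5.18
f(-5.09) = 6.46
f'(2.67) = 10.34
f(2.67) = 26.48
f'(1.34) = 7.68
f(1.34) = 14.50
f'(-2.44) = 0.12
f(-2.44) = -0.25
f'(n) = 2*n + 5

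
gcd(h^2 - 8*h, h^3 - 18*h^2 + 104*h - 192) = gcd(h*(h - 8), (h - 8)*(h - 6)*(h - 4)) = h - 8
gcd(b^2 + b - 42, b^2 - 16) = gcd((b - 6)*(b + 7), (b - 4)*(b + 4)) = 1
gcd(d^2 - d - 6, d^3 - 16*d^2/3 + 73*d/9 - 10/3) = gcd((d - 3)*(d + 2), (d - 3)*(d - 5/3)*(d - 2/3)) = d - 3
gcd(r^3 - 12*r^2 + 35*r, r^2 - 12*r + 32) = 1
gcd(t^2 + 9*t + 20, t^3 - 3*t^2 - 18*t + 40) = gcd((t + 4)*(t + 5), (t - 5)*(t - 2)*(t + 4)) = t + 4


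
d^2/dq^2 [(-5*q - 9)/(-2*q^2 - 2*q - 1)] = 4*(2*(2*q + 1)^2*(5*q + 9) - (15*q + 14)*(2*q^2 + 2*q + 1))/(2*q^2 + 2*q + 1)^3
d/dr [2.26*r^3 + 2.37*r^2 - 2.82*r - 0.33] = 6.78*r^2 + 4.74*r - 2.82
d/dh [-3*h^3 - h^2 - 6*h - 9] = -9*h^2 - 2*h - 6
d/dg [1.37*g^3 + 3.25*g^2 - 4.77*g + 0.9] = 4.11*g^2 + 6.5*g - 4.77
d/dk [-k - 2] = -1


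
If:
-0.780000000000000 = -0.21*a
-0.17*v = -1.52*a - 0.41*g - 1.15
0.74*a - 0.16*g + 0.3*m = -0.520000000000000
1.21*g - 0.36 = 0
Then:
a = 3.71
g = 0.30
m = -10.74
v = 40.69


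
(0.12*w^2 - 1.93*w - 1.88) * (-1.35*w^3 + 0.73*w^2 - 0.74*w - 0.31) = -0.162*w^5 + 2.6931*w^4 + 1.0403*w^3 + 0.0186000000000002*w^2 + 1.9895*w + 0.5828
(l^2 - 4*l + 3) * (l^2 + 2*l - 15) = l^4 - 2*l^3 - 20*l^2 + 66*l - 45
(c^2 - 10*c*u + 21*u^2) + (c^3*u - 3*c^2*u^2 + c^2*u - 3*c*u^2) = c^3*u - 3*c^2*u^2 + c^2*u + c^2 - 3*c*u^2 - 10*c*u + 21*u^2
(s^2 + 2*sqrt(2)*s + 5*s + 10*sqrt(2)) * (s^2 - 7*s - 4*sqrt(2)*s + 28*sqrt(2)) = s^4 - 2*sqrt(2)*s^3 - 2*s^3 - 51*s^2 + 4*sqrt(2)*s^2 + 32*s + 70*sqrt(2)*s + 560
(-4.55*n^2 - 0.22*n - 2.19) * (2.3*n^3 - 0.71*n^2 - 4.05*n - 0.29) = -10.465*n^5 + 2.7245*n^4 + 13.5467*n^3 + 3.7654*n^2 + 8.9333*n + 0.6351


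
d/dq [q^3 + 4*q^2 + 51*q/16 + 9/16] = 3*q^2 + 8*q + 51/16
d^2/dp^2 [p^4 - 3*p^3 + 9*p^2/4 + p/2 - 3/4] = 12*p^2 - 18*p + 9/2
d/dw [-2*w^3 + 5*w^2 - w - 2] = -6*w^2 + 10*w - 1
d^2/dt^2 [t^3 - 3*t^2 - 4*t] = 6*t - 6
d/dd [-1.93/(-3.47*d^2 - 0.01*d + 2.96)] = (-13.3942*d - 0.0193)/(3.47*d^2 + 0.01*d - 2.96)^2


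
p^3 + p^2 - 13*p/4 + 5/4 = (p - 1)*(p - 1/2)*(p + 5/2)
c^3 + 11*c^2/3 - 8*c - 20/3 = (c - 2)*(c + 2/3)*(c + 5)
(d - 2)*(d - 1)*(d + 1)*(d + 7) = d^4 + 5*d^3 - 15*d^2 - 5*d + 14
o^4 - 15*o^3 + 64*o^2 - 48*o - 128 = (o - 8)*(o - 4)^2*(o + 1)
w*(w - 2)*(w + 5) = w^3 + 3*w^2 - 10*w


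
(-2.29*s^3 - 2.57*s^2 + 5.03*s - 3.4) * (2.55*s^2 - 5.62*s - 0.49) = -5.8395*s^5 + 6.3163*s^4 + 28.392*s^3 - 35.6793*s^2 + 16.6433*s + 1.666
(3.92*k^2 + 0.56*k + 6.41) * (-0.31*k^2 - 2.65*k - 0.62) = -1.2152*k^4 - 10.5616*k^3 - 5.9015*k^2 - 17.3337*k - 3.9742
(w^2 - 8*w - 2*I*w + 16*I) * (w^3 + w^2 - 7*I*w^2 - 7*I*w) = w^5 - 7*w^4 - 9*I*w^4 - 22*w^3 + 63*I*w^3 + 98*w^2 + 72*I*w^2 + 112*w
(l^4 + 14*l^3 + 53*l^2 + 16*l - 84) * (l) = l^5 + 14*l^4 + 53*l^3 + 16*l^2 - 84*l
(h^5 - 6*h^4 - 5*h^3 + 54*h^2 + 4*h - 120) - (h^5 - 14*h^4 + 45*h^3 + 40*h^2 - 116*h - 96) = 8*h^4 - 50*h^3 + 14*h^2 + 120*h - 24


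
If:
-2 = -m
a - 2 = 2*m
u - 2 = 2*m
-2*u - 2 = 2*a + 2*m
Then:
No Solution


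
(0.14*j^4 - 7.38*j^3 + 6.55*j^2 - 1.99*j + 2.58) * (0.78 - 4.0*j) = -0.56*j^5 + 29.6292*j^4 - 31.9564*j^3 + 13.069*j^2 - 11.8722*j + 2.0124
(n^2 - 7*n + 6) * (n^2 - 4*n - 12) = n^4 - 11*n^3 + 22*n^2 + 60*n - 72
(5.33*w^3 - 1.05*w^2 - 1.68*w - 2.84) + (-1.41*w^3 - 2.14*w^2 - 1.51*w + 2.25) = 3.92*w^3 - 3.19*w^2 - 3.19*w - 0.59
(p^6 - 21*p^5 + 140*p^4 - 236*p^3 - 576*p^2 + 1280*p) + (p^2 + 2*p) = p^6 - 21*p^5 + 140*p^4 - 236*p^3 - 575*p^2 + 1282*p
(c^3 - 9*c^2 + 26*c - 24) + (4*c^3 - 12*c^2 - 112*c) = 5*c^3 - 21*c^2 - 86*c - 24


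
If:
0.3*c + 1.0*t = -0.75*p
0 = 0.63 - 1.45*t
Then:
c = -2.5*p - 1.44827586206897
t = 0.43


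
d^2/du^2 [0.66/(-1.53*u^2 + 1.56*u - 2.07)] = (3.089988*u^2 - 3.150576*u - 0.66*(3.06*u - 1.56)*(6.12*u - 3.12) + 4.180572)/(1.53*u^2 - 1.56*u + 2.07)^3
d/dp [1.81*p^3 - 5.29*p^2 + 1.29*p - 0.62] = 5.43*p^2 - 10.58*p + 1.29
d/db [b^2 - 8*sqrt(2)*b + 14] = 2*b - 8*sqrt(2)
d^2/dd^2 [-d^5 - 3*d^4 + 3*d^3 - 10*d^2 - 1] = -20*d^3 - 36*d^2 + 18*d - 20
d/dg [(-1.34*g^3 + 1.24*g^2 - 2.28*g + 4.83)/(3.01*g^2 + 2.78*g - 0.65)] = (-4.0334*g^4 - 7.4504*g^3 + 12.923*g^2 - 30.6886*g - 11.9454)/(9.0601*g^4 + 16.7356*g^3 + 3.8154*g^2 - 3.614*g + 0.4225)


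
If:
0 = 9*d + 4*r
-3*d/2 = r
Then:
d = 0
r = 0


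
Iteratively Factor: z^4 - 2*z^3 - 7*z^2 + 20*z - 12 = (z - 1)*(z^3 - z^2 - 8*z + 12) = (z - 1)*(z + 3)*(z^2 - 4*z + 4) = (z - 2)*(z - 1)*(z + 3)*(z - 2)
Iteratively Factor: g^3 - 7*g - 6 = (g + 2)*(g^2 - 2*g - 3) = (g + 1)*(g + 2)*(g - 3)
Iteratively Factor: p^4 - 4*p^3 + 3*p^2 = (p)*(p^3 - 4*p^2 + 3*p) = p*(p - 3)*(p^2 - p) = p^2*(p - 3)*(p - 1)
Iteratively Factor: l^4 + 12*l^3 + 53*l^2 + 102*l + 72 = (l + 2)*(l^3 + 10*l^2 + 33*l + 36) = (l + 2)*(l + 4)*(l^2 + 6*l + 9) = (l + 2)*(l + 3)*(l + 4)*(l + 3)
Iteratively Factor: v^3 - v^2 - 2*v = (v + 1)*(v^2 - 2*v) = (v - 2)*(v + 1)*(v)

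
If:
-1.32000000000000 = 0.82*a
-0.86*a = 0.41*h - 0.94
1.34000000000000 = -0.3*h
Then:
No Solution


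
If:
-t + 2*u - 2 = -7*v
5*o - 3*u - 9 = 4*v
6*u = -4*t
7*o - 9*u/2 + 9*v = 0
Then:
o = 657/266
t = -1761/532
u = 587/266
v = -435/532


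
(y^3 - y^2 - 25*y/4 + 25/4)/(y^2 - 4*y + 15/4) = (2*y^2 + 3*y - 5)/(2*y - 3)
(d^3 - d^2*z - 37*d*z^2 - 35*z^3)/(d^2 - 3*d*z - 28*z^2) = (d^2 + 6*d*z + 5*z^2)/(d + 4*z)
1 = 1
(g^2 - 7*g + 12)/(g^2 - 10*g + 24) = (g - 3)/(g - 6)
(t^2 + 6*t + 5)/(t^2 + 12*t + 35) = (t + 1)/(t + 7)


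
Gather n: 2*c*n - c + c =2*c*n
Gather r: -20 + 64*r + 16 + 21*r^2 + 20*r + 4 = 21*r^2 + 84*r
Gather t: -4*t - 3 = -4*t - 3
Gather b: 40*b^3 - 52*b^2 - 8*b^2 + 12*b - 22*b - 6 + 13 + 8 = 40*b^3 - 60*b^2 - 10*b + 15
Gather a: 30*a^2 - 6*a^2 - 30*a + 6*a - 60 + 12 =24*a^2 - 24*a - 48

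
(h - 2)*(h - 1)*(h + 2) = h^3 - h^2 - 4*h + 4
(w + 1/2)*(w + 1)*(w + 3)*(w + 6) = w^4 + 21*w^3/2 + 32*w^2 + 63*w/2 + 9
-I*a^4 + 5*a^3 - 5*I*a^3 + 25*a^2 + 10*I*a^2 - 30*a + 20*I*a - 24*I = (a + 6)*(a + I)*(a + 4*I)*(-I*a + I)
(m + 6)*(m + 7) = m^2 + 13*m + 42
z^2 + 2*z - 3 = (z - 1)*(z + 3)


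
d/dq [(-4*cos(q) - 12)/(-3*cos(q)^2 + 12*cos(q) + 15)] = 4*(cos(q)^2 + 6*cos(q) - 7)*sin(q)/(3*(sin(q)^2 + 4*cos(q) + 4)^2)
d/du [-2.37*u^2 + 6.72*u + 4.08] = 6.72 - 4.74*u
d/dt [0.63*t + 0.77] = 0.630000000000000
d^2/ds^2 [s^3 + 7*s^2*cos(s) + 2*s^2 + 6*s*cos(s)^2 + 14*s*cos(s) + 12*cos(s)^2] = -7*s^2*cos(s) - 28*s*sin(s) - 14*s*cos(s) - 12*s*cos(2*s) + 6*s - 28*sin(s) - 12*sin(2*s) + 14*cos(s) - 24*cos(2*s) + 4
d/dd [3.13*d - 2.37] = 3.13000000000000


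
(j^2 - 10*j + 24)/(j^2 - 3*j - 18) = (j - 4)/(j + 3)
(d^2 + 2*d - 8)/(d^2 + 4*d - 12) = (d + 4)/(d + 6)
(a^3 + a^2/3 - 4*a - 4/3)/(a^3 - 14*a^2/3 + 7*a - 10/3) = (3*a^2 + 7*a + 2)/(3*a^2 - 8*a + 5)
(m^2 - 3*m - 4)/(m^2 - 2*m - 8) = (m + 1)/(m + 2)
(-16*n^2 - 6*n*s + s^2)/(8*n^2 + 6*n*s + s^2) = (-8*n + s)/(4*n + s)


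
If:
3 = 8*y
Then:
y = 3/8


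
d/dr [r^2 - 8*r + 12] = 2*r - 8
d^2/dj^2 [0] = 0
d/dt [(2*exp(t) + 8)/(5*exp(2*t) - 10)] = 2*(-2*(exp(t) + 4)*exp(t) + exp(2*t) - 2)*exp(t)/(5*(exp(2*t) - 2)^2)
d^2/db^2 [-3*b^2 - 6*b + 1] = -6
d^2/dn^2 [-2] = 0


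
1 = 1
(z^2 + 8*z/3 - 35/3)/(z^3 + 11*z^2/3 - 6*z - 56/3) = (z + 5)/(z^2 + 6*z + 8)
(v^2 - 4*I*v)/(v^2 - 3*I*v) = (v - 4*I)/(v - 3*I)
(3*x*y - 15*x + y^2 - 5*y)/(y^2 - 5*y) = (3*x + y)/y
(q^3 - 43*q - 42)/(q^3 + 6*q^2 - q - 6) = (q - 7)/(q - 1)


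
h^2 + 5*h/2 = h*(h + 5/2)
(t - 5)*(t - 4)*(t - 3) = t^3 - 12*t^2 + 47*t - 60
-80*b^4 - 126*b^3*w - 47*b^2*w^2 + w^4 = (-8*b + w)*(b + w)*(2*b + w)*(5*b + w)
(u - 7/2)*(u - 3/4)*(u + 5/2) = u^3 - 7*u^2/4 - 8*u + 105/16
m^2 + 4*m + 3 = (m + 1)*(m + 3)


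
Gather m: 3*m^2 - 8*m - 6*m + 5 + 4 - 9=3*m^2 - 14*m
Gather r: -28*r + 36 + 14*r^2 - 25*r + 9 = 14*r^2 - 53*r + 45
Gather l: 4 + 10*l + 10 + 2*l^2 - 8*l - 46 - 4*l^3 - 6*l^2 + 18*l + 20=-4*l^3 - 4*l^2 + 20*l - 12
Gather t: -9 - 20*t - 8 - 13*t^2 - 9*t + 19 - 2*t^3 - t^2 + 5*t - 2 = -2*t^3 - 14*t^2 - 24*t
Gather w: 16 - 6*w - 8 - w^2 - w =-w^2 - 7*w + 8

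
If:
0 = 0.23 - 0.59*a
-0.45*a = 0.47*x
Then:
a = 0.39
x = -0.37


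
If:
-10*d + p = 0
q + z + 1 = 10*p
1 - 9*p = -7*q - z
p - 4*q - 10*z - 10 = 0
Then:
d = 0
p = 0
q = 0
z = -1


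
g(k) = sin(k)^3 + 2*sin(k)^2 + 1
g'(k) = 3*sin(k)^2*cos(k) + 4*sin(k)*cos(k)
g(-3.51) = 1.31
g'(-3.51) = -1.71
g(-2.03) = 1.89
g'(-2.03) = 0.52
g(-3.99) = 2.55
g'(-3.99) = -3.10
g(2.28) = 2.59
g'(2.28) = -3.10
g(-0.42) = 1.26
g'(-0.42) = -1.03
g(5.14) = 1.90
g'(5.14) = -0.48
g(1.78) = 3.85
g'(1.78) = -1.41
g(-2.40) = 1.60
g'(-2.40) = 0.98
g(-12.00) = 1.73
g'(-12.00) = 2.54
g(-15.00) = 1.57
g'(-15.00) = 1.01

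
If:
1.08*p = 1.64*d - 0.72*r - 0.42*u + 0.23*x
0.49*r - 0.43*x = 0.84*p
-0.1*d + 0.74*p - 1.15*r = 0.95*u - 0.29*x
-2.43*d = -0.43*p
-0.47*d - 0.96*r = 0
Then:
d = 0.00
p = 0.00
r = 0.00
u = 0.00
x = 0.00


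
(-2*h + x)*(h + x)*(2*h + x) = -4*h^3 - 4*h^2*x + h*x^2 + x^3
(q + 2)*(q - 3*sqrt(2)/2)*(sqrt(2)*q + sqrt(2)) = sqrt(2)*q^3 - 3*q^2 + 3*sqrt(2)*q^2 - 9*q + 2*sqrt(2)*q - 6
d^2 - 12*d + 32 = (d - 8)*(d - 4)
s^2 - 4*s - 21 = (s - 7)*(s + 3)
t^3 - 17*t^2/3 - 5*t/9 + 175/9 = (t - 5)*(t - 7/3)*(t + 5/3)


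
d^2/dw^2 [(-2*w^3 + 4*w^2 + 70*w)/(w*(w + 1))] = 128/(w^3 + 3*w^2 + 3*w + 1)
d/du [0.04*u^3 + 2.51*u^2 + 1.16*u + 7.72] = 0.12*u^2 + 5.02*u + 1.16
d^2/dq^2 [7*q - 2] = 0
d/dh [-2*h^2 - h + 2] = -4*h - 1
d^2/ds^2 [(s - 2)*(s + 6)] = 2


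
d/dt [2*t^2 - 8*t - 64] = 4*t - 8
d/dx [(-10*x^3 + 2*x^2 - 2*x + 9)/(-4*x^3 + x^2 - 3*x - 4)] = (-2*x^4 + 44*x^3 + 224*x^2 - 34*x + 35)/(16*x^6 - 8*x^5 + 25*x^4 + 26*x^3 + x^2 + 24*x + 16)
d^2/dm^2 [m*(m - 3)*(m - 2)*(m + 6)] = 12*m^2 + 6*m - 48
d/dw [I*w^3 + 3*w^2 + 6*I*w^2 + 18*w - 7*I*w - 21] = 3*I*w^2 + w*(6 + 12*I) + 18 - 7*I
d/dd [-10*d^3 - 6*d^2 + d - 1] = -30*d^2 - 12*d + 1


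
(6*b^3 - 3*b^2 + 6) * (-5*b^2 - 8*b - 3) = -30*b^5 - 33*b^4 + 6*b^3 - 21*b^2 - 48*b - 18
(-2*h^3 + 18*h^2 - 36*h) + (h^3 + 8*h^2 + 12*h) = -h^3 + 26*h^2 - 24*h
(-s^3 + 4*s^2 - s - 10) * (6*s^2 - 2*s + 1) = -6*s^5 + 26*s^4 - 15*s^3 - 54*s^2 + 19*s - 10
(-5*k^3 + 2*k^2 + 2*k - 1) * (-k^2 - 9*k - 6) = 5*k^5 + 43*k^4 + 10*k^3 - 29*k^2 - 3*k + 6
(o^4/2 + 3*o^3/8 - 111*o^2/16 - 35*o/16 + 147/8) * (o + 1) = o^5/2 + 7*o^4/8 - 105*o^3/16 - 73*o^2/8 + 259*o/16 + 147/8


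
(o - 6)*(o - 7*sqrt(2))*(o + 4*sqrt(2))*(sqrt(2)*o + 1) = sqrt(2)*o^4 - 6*sqrt(2)*o^3 - 5*o^3 - 59*sqrt(2)*o^2 + 30*o^2 - 56*o + 354*sqrt(2)*o + 336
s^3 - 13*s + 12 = (s - 3)*(s - 1)*(s + 4)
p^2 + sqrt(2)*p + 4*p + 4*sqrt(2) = (p + 4)*(p + sqrt(2))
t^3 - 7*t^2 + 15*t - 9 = (t - 3)^2*(t - 1)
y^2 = y^2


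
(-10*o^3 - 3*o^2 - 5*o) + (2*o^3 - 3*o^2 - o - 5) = -8*o^3 - 6*o^2 - 6*o - 5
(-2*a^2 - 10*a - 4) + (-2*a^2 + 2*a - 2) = -4*a^2 - 8*a - 6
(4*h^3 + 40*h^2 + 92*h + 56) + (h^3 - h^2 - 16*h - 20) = 5*h^3 + 39*h^2 + 76*h + 36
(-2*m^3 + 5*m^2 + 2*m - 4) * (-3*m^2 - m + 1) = 6*m^5 - 13*m^4 - 13*m^3 + 15*m^2 + 6*m - 4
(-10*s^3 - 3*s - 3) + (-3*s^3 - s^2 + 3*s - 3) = -13*s^3 - s^2 - 6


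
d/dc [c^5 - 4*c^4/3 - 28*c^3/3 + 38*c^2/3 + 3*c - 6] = 5*c^4 - 16*c^3/3 - 28*c^2 + 76*c/3 + 3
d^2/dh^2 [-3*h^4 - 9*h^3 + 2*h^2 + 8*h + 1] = -36*h^2 - 54*h + 4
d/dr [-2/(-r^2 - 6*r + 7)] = 4*(-r - 3)/(r^2 + 6*r - 7)^2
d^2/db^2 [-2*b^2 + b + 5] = -4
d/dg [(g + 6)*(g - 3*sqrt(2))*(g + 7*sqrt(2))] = 3*g^2 + 8*sqrt(2)*g + 12*g - 42 + 24*sqrt(2)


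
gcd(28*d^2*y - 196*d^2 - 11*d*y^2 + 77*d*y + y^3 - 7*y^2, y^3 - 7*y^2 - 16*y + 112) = y - 7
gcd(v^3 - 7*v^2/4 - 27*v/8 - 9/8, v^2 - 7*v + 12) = v - 3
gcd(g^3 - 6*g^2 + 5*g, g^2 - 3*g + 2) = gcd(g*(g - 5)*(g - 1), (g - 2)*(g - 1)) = g - 1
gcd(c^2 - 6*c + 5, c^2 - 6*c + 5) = c^2 - 6*c + 5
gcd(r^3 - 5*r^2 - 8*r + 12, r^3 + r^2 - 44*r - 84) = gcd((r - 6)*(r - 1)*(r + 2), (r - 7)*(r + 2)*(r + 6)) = r + 2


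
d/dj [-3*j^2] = -6*j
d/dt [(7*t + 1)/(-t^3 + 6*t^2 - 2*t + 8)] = (14*t^3 - 39*t^2 - 12*t + 58)/(t^6 - 12*t^5 + 40*t^4 - 40*t^3 + 100*t^2 - 32*t + 64)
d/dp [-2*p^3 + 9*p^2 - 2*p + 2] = -6*p^2 + 18*p - 2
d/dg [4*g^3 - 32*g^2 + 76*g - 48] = 12*g^2 - 64*g + 76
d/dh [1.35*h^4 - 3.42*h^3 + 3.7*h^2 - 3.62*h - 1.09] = 5.4*h^3 - 10.26*h^2 + 7.4*h - 3.62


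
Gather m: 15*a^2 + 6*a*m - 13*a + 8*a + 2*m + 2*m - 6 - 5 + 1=15*a^2 - 5*a + m*(6*a + 4) - 10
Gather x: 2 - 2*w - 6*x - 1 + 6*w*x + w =-w + x*(6*w - 6) + 1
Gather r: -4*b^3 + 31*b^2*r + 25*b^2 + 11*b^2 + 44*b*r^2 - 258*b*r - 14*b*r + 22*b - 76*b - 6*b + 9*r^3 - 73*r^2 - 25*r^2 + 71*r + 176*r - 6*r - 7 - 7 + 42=-4*b^3 + 36*b^2 - 60*b + 9*r^3 + r^2*(44*b - 98) + r*(31*b^2 - 272*b + 241) + 28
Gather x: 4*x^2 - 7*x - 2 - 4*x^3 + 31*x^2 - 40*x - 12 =-4*x^3 + 35*x^2 - 47*x - 14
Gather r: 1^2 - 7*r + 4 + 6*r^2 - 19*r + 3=6*r^2 - 26*r + 8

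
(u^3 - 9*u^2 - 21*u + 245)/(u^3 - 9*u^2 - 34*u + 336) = (u^2 - 2*u - 35)/(u^2 - 2*u - 48)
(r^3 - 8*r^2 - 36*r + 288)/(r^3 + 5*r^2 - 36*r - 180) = (r - 8)/(r + 5)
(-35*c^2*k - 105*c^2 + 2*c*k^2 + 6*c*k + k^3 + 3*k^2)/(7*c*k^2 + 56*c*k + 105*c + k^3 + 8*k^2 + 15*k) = (-5*c + k)/(k + 5)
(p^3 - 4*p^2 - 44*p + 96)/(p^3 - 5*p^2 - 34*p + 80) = (p + 6)/(p + 5)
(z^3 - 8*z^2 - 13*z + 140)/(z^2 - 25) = (z^2 - 3*z - 28)/(z + 5)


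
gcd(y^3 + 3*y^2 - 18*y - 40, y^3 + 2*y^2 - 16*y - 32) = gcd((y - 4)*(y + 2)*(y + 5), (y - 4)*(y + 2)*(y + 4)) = y^2 - 2*y - 8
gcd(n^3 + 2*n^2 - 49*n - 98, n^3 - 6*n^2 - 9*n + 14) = n^2 - 5*n - 14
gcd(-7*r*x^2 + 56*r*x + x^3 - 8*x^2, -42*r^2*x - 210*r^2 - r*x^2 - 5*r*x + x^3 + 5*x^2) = -7*r + x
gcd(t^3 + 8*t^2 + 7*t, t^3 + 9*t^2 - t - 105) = t + 7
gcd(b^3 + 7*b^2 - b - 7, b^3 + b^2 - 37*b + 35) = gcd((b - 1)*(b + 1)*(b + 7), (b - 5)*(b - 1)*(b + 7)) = b^2 + 6*b - 7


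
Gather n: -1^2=-1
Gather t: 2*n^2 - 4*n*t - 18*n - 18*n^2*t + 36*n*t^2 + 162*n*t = 2*n^2 + 36*n*t^2 - 18*n + t*(-18*n^2 + 158*n)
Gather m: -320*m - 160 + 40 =-320*m - 120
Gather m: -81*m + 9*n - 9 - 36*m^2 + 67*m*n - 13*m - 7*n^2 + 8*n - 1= -36*m^2 + m*(67*n - 94) - 7*n^2 + 17*n - 10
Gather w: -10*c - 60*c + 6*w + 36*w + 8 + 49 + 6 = -70*c + 42*w + 63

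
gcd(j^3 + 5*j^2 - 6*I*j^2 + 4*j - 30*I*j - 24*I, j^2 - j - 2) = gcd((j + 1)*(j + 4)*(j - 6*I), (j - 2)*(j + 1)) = j + 1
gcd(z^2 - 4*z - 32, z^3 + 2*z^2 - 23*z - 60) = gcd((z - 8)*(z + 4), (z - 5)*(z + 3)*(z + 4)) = z + 4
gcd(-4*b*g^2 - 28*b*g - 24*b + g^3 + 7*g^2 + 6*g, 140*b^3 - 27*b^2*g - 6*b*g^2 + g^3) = 4*b - g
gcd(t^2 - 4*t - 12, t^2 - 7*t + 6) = t - 6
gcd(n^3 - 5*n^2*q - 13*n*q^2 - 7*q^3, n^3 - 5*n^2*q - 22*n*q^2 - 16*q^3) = n + q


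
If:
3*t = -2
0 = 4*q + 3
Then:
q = -3/4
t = -2/3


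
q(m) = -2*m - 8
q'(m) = -2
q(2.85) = -13.70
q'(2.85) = -2.00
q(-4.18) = 0.36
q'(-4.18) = -2.00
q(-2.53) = -2.94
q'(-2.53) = -2.00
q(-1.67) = -4.66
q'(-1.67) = -2.00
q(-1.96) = -4.08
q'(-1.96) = -2.00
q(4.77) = -17.54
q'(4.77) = -2.00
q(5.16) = -18.32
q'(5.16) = -2.00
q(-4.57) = 1.14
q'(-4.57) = -2.00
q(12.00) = -32.00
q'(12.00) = -2.00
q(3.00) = -14.00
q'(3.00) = -2.00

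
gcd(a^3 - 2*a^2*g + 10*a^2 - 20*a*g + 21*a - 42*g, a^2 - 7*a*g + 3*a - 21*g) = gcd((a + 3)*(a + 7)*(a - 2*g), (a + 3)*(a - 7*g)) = a + 3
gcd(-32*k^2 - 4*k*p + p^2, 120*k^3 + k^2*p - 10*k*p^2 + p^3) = -8*k + p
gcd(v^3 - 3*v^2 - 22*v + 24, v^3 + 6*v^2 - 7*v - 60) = v + 4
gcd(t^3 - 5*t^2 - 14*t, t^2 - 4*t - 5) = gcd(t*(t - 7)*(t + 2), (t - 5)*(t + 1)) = 1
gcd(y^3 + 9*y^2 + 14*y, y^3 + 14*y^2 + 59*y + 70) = y^2 + 9*y + 14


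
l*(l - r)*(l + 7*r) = l^3 + 6*l^2*r - 7*l*r^2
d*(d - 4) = d^2 - 4*d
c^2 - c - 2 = (c - 2)*(c + 1)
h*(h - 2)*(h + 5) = h^3 + 3*h^2 - 10*h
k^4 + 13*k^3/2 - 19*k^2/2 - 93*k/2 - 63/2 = (k - 3)*(k + 1)*(k + 3/2)*(k + 7)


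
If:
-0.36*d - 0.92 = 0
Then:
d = -2.56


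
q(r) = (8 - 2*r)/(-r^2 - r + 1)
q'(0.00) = 6.00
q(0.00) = 8.00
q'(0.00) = 6.00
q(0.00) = 8.00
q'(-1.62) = -1300041.32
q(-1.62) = -2554.55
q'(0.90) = 37.25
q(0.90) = -8.73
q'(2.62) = 0.47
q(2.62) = -0.33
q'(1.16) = 9.65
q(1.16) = -3.77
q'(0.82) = 73.31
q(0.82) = -12.92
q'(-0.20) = 2.02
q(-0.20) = 7.24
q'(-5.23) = -0.30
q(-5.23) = -0.87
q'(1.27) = 6.51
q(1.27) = -2.90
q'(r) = (8 - 2*r)*(2*r + 1)/(-r^2 - r + 1)^2 - 2/(-r^2 - r + 1)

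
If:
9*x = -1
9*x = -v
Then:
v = 1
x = -1/9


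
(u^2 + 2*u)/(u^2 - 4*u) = (u + 2)/(u - 4)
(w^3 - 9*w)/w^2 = w - 9/w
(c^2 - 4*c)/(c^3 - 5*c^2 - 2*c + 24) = c/(c^2 - c - 6)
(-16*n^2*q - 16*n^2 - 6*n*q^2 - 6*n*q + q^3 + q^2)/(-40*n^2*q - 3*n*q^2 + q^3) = (2*n*q + 2*n + q^2 + q)/(q*(5*n + q))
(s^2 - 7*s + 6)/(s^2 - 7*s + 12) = (s^2 - 7*s + 6)/(s^2 - 7*s + 12)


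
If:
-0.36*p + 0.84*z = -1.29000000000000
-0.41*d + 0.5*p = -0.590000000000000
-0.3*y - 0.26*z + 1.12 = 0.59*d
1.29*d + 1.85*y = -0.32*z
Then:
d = 3.40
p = 1.61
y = -2.23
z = -0.85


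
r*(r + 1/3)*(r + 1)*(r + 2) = r^4 + 10*r^3/3 + 3*r^2 + 2*r/3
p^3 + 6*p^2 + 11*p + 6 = (p + 1)*(p + 2)*(p + 3)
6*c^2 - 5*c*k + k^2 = (-3*c + k)*(-2*c + k)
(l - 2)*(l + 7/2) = l^2 + 3*l/2 - 7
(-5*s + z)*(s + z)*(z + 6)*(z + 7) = -5*s^2*z^2 - 65*s^2*z - 210*s^2 - 4*s*z^3 - 52*s*z^2 - 168*s*z + z^4 + 13*z^3 + 42*z^2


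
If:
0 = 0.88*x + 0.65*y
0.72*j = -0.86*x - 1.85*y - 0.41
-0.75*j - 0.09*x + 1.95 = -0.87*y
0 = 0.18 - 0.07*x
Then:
No Solution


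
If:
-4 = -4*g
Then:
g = 1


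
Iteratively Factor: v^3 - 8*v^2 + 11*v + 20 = (v - 4)*(v^2 - 4*v - 5) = (v - 4)*(v + 1)*(v - 5)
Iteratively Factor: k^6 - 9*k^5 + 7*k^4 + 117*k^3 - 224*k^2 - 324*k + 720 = (k + 3)*(k^5 - 12*k^4 + 43*k^3 - 12*k^2 - 188*k + 240) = (k - 5)*(k + 3)*(k^4 - 7*k^3 + 8*k^2 + 28*k - 48) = (k - 5)*(k - 2)*(k + 3)*(k^3 - 5*k^2 - 2*k + 24) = (k - 5)*(k - 4)*(k - 2)*(k + 3)*(k^2 - k - 6) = (k - 5)*(k - 4)*(k - 3)*(k - 2)*(k + 3)*(k + 2)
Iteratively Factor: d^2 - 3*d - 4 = (d + 1)*(d - 4)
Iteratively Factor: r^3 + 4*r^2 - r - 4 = (r + 4)*(r^2 - 1) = (r + 1)*(r + 4)*(r - 1)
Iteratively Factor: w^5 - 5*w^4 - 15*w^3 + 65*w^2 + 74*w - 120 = (w + 2)*(w^4 - 7*w^3 - w^2 + 67*w - 60) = (w - 5)*(w + 2)*(w^3 - 2*w^2 - 11*w + 12) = (w - 5)*(w - 4)*(w + 2)*(w^2 + 2*w - 3) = (w - 5)*(w - 4)*(w - 1)*(w + 2)*(w + 3)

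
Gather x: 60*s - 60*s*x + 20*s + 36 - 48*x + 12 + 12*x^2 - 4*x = 80*s + 12*x^2 + x*(-60*s - 52) + 48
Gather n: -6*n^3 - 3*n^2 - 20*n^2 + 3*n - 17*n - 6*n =-6*n^3 - 23*n^2 - 20*n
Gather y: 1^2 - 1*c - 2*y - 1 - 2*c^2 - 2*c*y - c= -2*c^2 - 2*c + y*(-2*c - 2)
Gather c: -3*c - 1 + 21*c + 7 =18*c + 6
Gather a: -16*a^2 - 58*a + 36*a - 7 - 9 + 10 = -16*a^2 - 22*a - 6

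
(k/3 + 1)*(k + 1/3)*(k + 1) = k^3/3 + 13*k^2/9 + 13*k/9 + 1/3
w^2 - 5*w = w*(w - 5)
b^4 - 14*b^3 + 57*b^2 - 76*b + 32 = (b - 8)*(b - 4)*(b - 1)^2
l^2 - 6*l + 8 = (l - 4)*(l - 2)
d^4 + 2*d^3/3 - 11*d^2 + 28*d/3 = d*(d - 7/3)*(d - 1)*(d + 4)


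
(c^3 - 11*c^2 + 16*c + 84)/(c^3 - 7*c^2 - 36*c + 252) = (c + 2)/(c + 6)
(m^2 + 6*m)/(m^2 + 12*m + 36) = m/(m + 6)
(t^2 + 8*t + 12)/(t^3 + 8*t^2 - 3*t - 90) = (t + 2)/(t^2 + 2*t - 15)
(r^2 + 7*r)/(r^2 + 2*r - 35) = r/(r - 5)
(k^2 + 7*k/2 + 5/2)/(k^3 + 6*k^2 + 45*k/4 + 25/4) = 2/(2*k + 5)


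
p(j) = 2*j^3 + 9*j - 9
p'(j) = 6*j^2 + 9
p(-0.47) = -13.44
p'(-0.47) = 10.33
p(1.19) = 5.08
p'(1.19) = 17.50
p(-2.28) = -53.22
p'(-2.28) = 40.19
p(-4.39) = -217.72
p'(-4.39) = 124.63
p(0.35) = -5.76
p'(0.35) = 9.74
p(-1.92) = -40.44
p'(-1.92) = 31.12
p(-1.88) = -39.21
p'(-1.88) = 30.21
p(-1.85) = -38.31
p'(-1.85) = 29.54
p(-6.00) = -495.00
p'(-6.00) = 225.00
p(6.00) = 477.00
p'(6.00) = 225.00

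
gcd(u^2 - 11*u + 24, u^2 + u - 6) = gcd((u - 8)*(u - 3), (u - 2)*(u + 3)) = 1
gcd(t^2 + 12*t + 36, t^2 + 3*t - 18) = t + 6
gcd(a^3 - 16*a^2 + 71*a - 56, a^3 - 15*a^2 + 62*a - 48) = a^2 - 9*a + 8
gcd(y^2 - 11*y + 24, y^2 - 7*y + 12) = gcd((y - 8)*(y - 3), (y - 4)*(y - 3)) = y - 3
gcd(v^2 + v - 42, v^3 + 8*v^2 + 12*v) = 1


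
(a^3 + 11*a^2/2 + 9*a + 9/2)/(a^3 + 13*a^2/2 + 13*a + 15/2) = (2*a + 3)/(2*a + 5)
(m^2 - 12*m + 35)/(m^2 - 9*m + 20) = (m - 7)/(m - 4)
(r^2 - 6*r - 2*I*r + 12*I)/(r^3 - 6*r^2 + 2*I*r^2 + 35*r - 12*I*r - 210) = (r - 2*I)/(r^2 + 2*I*r + 35)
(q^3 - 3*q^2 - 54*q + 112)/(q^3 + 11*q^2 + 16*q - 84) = (q - 8)/(q + 6)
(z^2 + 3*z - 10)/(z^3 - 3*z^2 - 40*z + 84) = (z + 5)/(z^2 - z - 42)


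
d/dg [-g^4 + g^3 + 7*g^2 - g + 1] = -4*g^3 + 3*g^2 + 14*g - 1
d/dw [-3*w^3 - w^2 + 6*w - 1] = -9*w^2 - 2*w + 6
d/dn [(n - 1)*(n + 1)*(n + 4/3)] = 3*n^2 + 8*n/3 - 1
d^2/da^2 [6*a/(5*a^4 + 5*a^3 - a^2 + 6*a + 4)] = 12*(a*(20*a^3 + 15*a^2 - 2*a + 6)^2 + (-20*a^3 - 15*a^2 - a*(30*a^2 + 15*a - 1) + 2*a - 6)*(5*a^4 + 5*a^3 - a^2 + 6*a + 4))/(5*a^4 + 5*a^3 - a^2 + 6*a + 4)^3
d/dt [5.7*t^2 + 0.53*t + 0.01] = 11.4*t + 0.53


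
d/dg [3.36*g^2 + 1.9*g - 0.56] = 6.72*g + 1.9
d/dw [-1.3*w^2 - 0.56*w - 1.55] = -2.6*w - 0.56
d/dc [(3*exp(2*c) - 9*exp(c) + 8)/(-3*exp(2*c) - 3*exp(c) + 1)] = (-36*exp(2*c) + 54*exp(c) + 15)*exp(c)/(9*exp(4*c) + 18*exp(3*c) + 3*exp(2*c) - 6*exp(c) + 1)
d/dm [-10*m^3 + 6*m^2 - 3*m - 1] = -30*m^2 + 12*m - 3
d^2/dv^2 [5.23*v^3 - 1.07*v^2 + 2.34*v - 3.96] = 31.38*v - 2.14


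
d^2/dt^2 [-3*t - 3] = 0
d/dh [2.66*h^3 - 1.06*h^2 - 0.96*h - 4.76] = 7.98*h^2 - 2.12*h - 0.96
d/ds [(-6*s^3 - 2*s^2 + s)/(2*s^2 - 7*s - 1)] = (-12*s^4 + 84*s^3 + 30*s^2 + 4*s - 1)/(4*s^4 - 28*s^3 + 45*s^2 + 14*s + 1)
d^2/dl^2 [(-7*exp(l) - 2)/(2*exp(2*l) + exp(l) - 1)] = (-28*exp(4*l) - 18*exp(3*l) - 96*exp(2*l) - 25*exp(l) - 9)*exp(l)/(8*exp(6*l) + 12*exp(5*l) - 6*exp(4*l) - 11*exp(3*l) + 3*exp(2*l) + 3*exp(l) - 1)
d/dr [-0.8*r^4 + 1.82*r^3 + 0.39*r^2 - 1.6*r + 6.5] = -3.2*r^3 + 5.46*r^2 + 0.78*r - 1.6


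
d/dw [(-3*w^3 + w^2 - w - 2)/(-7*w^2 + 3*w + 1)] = (21*w^4 - 18*w^3 - 13*w^2 - 26*w + 5)/(49*w^4 - 42*w^3 - 5*w^2 + 6*w + 1)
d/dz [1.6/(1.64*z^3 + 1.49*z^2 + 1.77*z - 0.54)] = (-7.872*z^2 - 4.768*z - 2.832)/(1.64*z^3 + 1.49*z^2 + 1.77*z - 0.54)^2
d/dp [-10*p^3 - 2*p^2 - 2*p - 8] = -30*p^2 - 4*p - 2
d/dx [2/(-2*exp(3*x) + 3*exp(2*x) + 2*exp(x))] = 4*(3*exp(2*x) - 3*exp(x) - 1)*exp(-x)/(-2*exp(2*x) + 3*exp(x) + 2)^2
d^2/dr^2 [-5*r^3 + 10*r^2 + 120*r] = 20 - 30*r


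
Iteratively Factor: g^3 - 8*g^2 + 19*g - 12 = (g - 4)*(g^2 - 4*g + 3) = (g - 4)*(g - 1)*(g - 3)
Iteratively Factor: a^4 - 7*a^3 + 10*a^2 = (a)*(a^3 - 7*a^2 + 10*a) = a^2*(a^2 - 7*a + 10) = a^2*(a - 5)*(a - 2)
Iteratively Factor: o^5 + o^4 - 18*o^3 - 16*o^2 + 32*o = (o + 2)*(o^4 - o^3 - 16*o^2 + 16*o) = (o - 1)*(o + 2)*(o^3 - 16*o) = (o - 4)*(o - 1)*(o + 2)*(o^2 + 4*o) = (o - 4)*(o - 1)*(o + 2)*(o + 4)*(o)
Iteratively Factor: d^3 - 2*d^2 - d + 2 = (d - 2)*(d^2 - 1) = (d - 2)*(d - 1)*(d + 1)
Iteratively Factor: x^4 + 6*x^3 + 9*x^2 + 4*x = (x + 4)*(x^3 + 2*x^2 + x) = (x + 1)*(x + 4)*(x^2 + x) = x*(x + 1)*(x + 4)*(x + 1)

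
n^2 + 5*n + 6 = (n + 2)*(n + 3)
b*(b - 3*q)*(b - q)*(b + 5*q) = b^4 + b^3*q - 17*b^2*q^2 + 15*b*q^3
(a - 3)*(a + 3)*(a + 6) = a^3 + 6*a^2 - 9*a - 54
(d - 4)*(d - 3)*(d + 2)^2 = d^4 - 3*d^3 - 12*d^2 + 20*d + 48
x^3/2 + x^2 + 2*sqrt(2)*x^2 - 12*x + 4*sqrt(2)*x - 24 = (x/2 + 1)*(x - 2*sqrt(2))*(x + 6*sqrt(2))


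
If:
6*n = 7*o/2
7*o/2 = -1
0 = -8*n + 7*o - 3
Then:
No Solution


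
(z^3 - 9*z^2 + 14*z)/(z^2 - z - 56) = z*(-z^2 + 9*z - 14)/(-z^2 + z + 56)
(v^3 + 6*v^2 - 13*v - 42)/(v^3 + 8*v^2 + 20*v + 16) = (v^2 + 4*v - 21)/(v^2 + 6*v + 8)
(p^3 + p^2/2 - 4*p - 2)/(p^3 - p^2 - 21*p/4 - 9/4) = 2*(p^2 - 4)/(2*p^2 - 3*p - 9)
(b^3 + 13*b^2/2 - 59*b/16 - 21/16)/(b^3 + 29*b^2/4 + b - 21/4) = (b + 1/4)/(b + 1)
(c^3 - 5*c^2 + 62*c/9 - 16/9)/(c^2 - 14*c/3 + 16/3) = c - 1/3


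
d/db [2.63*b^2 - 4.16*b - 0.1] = 5.26*b - 4.16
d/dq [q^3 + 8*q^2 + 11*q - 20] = 3*q^2 + 16*q + 11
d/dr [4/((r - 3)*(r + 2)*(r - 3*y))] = 4*(-(r - 3)*(r + 2) - (r - 3)*(r - 3*y) - (r + 2)*(r - 3*y))/((r - 3)^2*(r + 2)^2*(r - 3*y)^2)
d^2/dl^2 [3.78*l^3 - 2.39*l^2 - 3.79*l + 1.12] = 22.68*l - 4.78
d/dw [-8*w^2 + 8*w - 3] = 8 - 16*w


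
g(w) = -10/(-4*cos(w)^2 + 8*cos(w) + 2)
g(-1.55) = -4.62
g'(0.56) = -0.19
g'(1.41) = -6.57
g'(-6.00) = -0.02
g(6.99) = -1.73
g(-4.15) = 2.94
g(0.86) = -1.81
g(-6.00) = -1.67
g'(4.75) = 14.61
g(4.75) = -4.36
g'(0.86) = -0.69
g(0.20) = -1.67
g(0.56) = -1.69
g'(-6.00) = -0.02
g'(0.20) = -0.01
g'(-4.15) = -8.96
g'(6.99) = -0.37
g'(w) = -10*(-8*sin(w)*cos(w) + 8*sin(w))/(-4*cos(w)^2 + 8*cos(w) + 2)^2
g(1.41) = -3.15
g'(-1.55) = 16.71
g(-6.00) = -1.67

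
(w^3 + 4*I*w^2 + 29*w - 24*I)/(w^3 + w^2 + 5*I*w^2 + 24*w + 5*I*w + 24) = (w - I)/(w + 1)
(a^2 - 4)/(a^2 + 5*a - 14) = (a + 2)/(a + 7)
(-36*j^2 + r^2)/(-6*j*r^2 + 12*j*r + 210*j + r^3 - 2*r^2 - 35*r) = (6*j + r)/(r^2 - 2*r - 35)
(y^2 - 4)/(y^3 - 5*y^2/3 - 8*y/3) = 3*(4 - y^2)/(y*(-3*y^2 + 5*y + 8))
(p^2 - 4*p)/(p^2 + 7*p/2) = 2*(p - 4)/(2*p + 7)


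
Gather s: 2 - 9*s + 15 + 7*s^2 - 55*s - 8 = 7*s^2 - 64*s + 9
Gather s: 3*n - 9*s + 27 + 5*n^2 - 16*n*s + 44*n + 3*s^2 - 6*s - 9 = 5*n^2 + 47*n + 3*s^2 + s*(-16*n - 15) + 18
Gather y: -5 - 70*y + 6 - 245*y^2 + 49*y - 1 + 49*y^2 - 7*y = -196*y^2 - 28*y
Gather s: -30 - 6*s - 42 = -6*s - 72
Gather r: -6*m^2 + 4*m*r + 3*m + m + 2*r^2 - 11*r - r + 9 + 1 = -6*m^2 + 4*m + 2*r^2 + r*(4*m - 12) + 10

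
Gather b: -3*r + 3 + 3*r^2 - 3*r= 3*r^2 - 6*r + 3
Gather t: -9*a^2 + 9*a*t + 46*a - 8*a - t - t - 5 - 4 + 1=-9*a^2 + 38*a + t*(9*a - 2) - 8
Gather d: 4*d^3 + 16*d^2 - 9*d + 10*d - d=4*d^3 + 16*d^2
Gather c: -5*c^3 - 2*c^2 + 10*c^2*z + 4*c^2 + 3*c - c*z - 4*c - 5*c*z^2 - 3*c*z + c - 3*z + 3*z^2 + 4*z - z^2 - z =-5*c^3 + c^2*(10*z + 2) + c*(-5*z^2 - 4*z) + 2*z^2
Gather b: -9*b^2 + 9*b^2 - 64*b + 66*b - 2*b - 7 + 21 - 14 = 0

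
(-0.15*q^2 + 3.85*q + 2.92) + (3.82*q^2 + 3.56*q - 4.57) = 3.67*q^2 + 7.41*q - 1.65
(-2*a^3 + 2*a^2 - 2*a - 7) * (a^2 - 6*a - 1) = -2*a^5 + 14*a^4 - 12*a^3 + 3*a^2 + 44*a + 7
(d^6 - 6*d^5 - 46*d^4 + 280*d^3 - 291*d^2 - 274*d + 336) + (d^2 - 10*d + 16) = d^6 - 6*d^5 - 46*d^4 + 280*d^3 - 290*d^2 - 284*d + 352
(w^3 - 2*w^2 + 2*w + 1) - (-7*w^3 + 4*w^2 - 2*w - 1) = 8*w^3 - 6*w^2 + 4*w + 2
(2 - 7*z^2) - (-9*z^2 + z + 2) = 2*z^2 - z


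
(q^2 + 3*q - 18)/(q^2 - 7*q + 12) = (q + 6)/(q - 4)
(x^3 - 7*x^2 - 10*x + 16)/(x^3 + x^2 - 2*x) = (x - 8)/x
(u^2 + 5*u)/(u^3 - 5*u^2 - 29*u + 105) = u/(u^2 - 10*u + 21)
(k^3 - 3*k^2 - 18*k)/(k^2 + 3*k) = k - 6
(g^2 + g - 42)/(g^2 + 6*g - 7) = (g - 6)/(g - 1)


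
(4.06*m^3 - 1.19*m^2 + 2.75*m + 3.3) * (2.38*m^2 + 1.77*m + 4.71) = 9.6628*m^5 + 4.354*m^4 + 23.5613*m^3 + 7.1166*m^2 + 18.7935*m + 15.543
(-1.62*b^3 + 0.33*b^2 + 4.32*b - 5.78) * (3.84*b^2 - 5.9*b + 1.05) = -6.2208*b^5 + 10.8252*b^4 + 12.9408*b^3 - 47.3367*b^2 + 38.638*b - 6.069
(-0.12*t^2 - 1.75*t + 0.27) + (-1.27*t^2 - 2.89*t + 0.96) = -1.39*t^2 - 4.64*t + 1.23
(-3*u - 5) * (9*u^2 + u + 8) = -27*u^3 - 48*u^2 - 29*u - 40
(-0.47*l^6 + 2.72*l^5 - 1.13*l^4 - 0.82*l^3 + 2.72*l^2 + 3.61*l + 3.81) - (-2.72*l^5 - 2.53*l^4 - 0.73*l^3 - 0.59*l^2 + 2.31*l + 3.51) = -0.47*l^6 + 5.44*l^5 + 1.4*l^4 - 0.09*l^3 + 3.31*l^2 + 1.3*l + 0.3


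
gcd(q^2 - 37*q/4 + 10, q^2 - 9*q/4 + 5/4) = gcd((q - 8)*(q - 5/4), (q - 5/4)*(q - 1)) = q - 5/4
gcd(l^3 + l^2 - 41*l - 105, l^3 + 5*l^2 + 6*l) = l + 3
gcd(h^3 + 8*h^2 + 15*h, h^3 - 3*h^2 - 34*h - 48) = h + 3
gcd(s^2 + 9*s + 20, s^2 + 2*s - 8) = s + 4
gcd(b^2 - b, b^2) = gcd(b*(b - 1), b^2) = b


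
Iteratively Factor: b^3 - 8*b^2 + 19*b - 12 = (b - 1)*(b^2 - 7*b + 12) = (b - 4)*(b - 1)*(b - 3)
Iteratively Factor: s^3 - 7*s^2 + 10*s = (s)*(s^2 - 7*s + 10) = s*(s - 5)*(s - 2)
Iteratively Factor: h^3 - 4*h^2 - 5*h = (h - 5)*(h^2 + h) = h*(h - 5)*(h + 1)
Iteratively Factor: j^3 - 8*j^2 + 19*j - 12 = (j - 1)*(j^2 - 7*j + 12) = (j - 3)*(j - 1)*(j - 4)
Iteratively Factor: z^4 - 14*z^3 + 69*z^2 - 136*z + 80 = (z - 4)*(z^3 - 10*z^2 + 29*z - 20) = (z - 5)*(z - 4)*(z^2 - 5*z + 4) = (z - 5)*(z - 4)^2*(z - 1)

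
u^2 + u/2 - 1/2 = (u - 1/2)*(u + 1)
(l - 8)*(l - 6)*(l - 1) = l^3 - 15*l^2 + 62*l - 48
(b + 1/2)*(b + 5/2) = b^2 + 3*b + 5/4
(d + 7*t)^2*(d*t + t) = d^3*t + 14*d^2*t^2 + d^2*t + 49*d*t^3 + 14*d*t^2 + 49*t^3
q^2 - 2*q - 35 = (q - 7)*(q + 5)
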